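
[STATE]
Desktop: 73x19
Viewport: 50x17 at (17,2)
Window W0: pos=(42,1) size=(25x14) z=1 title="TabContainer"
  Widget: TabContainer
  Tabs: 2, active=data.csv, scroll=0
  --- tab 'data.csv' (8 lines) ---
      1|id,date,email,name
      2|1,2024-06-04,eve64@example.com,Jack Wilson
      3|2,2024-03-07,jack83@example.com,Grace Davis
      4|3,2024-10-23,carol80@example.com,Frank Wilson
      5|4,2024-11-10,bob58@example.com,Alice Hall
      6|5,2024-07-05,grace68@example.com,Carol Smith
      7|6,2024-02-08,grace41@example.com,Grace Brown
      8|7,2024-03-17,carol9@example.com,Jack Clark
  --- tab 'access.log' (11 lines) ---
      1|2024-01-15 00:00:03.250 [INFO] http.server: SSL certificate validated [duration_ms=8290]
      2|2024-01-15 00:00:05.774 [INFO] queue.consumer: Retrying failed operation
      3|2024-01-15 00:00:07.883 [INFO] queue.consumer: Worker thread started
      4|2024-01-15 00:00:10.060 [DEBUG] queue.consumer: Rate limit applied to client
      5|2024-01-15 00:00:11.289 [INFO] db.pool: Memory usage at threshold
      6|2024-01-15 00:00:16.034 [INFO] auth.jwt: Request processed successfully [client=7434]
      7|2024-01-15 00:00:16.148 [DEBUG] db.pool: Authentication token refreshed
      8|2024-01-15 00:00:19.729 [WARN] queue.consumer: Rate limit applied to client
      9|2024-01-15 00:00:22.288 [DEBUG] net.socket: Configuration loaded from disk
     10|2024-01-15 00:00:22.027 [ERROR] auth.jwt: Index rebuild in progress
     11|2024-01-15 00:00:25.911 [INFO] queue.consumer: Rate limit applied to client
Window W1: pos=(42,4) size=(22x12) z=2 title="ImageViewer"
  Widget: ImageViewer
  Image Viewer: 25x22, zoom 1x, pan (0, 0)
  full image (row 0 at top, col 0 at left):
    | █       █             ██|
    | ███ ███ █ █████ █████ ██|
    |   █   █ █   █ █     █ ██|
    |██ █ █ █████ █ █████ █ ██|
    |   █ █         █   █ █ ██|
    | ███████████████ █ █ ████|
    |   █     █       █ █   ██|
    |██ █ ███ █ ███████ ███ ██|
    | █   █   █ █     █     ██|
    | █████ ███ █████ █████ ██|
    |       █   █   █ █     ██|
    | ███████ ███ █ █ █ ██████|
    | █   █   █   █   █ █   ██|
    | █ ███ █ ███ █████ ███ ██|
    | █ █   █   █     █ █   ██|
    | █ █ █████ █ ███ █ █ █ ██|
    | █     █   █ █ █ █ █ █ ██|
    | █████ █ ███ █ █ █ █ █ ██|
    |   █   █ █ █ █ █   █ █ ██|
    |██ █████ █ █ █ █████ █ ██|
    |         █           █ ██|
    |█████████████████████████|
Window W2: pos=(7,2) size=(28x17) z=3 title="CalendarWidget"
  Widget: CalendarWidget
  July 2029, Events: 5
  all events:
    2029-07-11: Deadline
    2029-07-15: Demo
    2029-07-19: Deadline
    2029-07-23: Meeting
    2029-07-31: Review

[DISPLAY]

━━━━━━━━━━━━━━━━━┓       ┃ TabContainer          ┃
Widget           ┃       ┠───────────────────────┨
─────────────────┨       ┏━━━━━━━━━━━━━━━━━━━━┓g ┃
uly 2029         ┃       ┃ ImageViewer        ┃──┃
Th Fr Sa Su      ┃       ┠────────────────────┨  ┃
          1      ┃       ┃ █       █          ┃am┃
 5  6  7  8      ┃       ┃ ███ ███ █ █████ ███┃xa┃
 12 13 14 15*    ┃       ┃   █   █ █   █ █    ┃ex┃
19* 20 21 22     ┃       ┃██ █ █ █████ █ █████┃am┃
 26 27 28 29     ┃       ┃   █ █         █   █┃ex┃
                 ┃       ┃ ███████████████ █ █┃ex┃
                 ┃       ┃   █     █       █ █┃xa┃
                 ┃       ┃██ █ ███ █ ███████ █┃━━┛
                 ┃       ┗━━━━━━━━━━━━━━━━━━━━┛   
                 ┃                                
                 ┃                                
━━━━━━━━━━━━━━━━━┛                                


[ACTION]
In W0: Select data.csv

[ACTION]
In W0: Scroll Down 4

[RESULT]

━━━━━━━━━━━━━━━━━┓       ┃ TabContainer          ┃
Widget           ┃       ┠───────────────────────┨
─────────────────┨       ┏━━━━━━━━━━━━━━━━━━━━┓g ┃
uly 2029         ┃       ┃ ImageViewer        ┃──┃
Th Fr Sa Su      ┃       ┠────────────────────┨am┃
          1      ┃       ┃ █       █          ┃ex┃
 5  6  7  8      ┃       ┃ ███ ███ █ █████ ███┃ex┃
 12 13 14 15*    ┃       ┃   █   █ █   █ █    ┃xa┃
19* 20 21 22     ┃       ┃██ █ █ █████ █ █████┃  ┃
 26 27 28 29     ┃       ┃   █ █         █   █┃  ┃
                 ┃       ┃ ███████████████ █ █┃  ┃
                 ┃       ┃   █     █       █ █┃  ┃
                 ┃       ┃██ █ ███ █ ███████ █┃━━┛
                 ┃       ┗━━━━━━━━━━━━━━━━━━━━┛   
                 ┃                                
                 ┃                                
━━━━━━━━━━━━━━━━━┛                                


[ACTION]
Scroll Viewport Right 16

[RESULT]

━━━━━━━━━━━┓       ┃ TabContainer          ┃      
           ┃       ┠───────────────────────┨      
───────────┨       ┏━━━━━━━━━━━━━━━━━━━━┓g ┃      
29         ┃       ┃ ImageViewer        ┃──┃      
Sa Su      ┃       ┠────────────────────┨am┃      
    1      ┃       ┃ █       █          ┃ex┃      
 7  8      ┃       ┃ ███ ███ █ █████ ███┃ex┃      
 14 15*    ┃       ┃   █   █ █   █ █    ┃xa┃      
 21 22     ┃       ┃██ █ █ █████ █ █████┃  ┃      
 28 29     ┃       ┃   █ █         █   █┃  ┃      
           ┃       ┃ ███████████████ █ █┃  ┃      
           ┃       ┃   █     █       █ █┃  ┃      
           ┃       ┃██ █ ███ █ ███████ █┃━━┛      
           ┃       ┗━━━━━━━━━━━━━━━━━━━━┛         
           ┃                                      
           ┃                                      
━━━━━━━━━━━┛                                      


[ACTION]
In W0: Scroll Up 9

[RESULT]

━━━━━━━━━━━┓       ┃ TabContainer          ┃      
           ┃       ┠───────────────────────┨      
───────────┨       ┏━━━━━━━━━━━━━━━━━━━━┓g ┃      
29         ┃       ┃ ImageViewer        ┃──┃      
Sa Su      ┃       ┠────────────────────┨  ┃      
    1      ┃       ┃ █       █          ┃am┃      
 7  8      ┃       ┃ ███ ███ █ █████ ███┃xa┃      
 14 15*    ┃       ┃   █   █ █   █ █    ┃ex┃      
 21 22     ┃       ┃██ █ █ █████ █ █████┃am┃      
 28 29     ┃       ┃   █ █         █   █┃ex┃      
           ┃       ┃ ███████████████ █ █┃ex┃      
           ┃       ┃   █     █       █ █┃xa┃      
           ┃       ┃██ █ ███ █ ███████ █┃━━┛      
           ┃       ┗━━━━━━━━━━━━━━━━━━━━┛         
           ┃                                      
           ┃                                      
━━━━━━━━━━━┛                                      


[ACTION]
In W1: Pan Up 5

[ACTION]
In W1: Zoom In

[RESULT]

━━━━━━━━━━━┓       ┃ TabContainer          ┃      
           ┃       ┠───────────────────────┨      
───────────┨       ┏━━━━━━━━━━━━━━━━━━━━┓g ┃      
29         ┃       ┃ ImageViewer        ┃──┃      
Sa Su      ┃       ┠────────────────────┨  ┃      
    1      ┃       ┃  ██              ██┃am┃      
 7  8      ┃       ┃  ██              ██┃xa┃      
 14 15*    ┃       ┃  ██████  ██████  ██┃ex┃      
 21 22     ┃       ┃  ██████  ██████  ██┃am┃      
 28 29     ┃       ┃      ██      ██  ██┃ex┃      
           ┃       ┃      ██      ██  ██┃ex┃      
           ┃       ┃████  ██  ██  ██████┃xa┃      
           ┃       ┃████  ██  ██  ██████┃━━┛      
           ┃       ┗━━━━━━━━━━━━━━━━━━━━┛         
           ┃                                      
           ┃                                      
━━━━━━━━━━━┛                                      


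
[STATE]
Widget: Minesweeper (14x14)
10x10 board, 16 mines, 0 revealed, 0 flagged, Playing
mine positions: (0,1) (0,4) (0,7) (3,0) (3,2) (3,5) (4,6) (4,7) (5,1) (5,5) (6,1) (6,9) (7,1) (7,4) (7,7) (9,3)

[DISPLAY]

■■■■■■■■■■    
■■■■■■■■■■    
■■■■■■■■■■    
■■■■■■■■■■    
■■■■■■■■■■    
■■■■■■■■■■    
■■■■■■■■■■    
■■■■■■■■■■    
■■■■■■■■■■    
■■■■■■■■■■    
              
              
              
              


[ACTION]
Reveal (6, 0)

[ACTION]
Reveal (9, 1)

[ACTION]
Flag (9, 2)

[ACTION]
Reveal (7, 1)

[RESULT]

■✹■■✹■■✹■■    
■■■■■■■■■■    
■■■■■■■■■■    
✹■✹■■✹■■■■    
■■■■■■✹✹■■    
■✹■■■✹■■■■    
3✹■■■■■■■✹    
■✹■■✹■■✹■■    
112■■■■■■■    
  1✹■■■■■■    
              
              
              
              


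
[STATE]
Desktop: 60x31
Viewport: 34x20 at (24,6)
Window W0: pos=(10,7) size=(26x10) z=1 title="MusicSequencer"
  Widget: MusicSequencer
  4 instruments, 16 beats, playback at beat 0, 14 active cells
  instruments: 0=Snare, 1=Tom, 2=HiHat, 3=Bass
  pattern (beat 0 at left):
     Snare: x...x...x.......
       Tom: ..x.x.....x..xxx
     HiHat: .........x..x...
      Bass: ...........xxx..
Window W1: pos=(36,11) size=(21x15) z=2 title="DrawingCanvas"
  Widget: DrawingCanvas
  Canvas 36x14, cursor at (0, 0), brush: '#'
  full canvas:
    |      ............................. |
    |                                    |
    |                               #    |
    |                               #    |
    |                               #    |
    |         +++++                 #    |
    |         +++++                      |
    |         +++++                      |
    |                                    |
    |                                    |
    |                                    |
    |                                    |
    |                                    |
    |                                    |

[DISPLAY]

                                  
━━━━━━━━━━━┓                      
er         ┃                      
───────────┨                      
789012345  ┃                      
·█·······  ┃┏━━━━━━━━━━━━━━━━━━━┓ 
···█··███  ┃┃ DrawingCanvas     ┃ 
··█··█···  ┃┠───────────────────┨ 
····███··  ┃┃+     .............┃ 
           ┃┃                   ┃ 
━━━━━━━━━━━┛┃                   ┃ 
            ┃                   ┃ 
            ┃                   ┃ 
            ┃         +++++     ┃ 
            ┃         +++++     ┃ 
            ┃         +++++     ┃ 
            ┃                   ┃ 
            ┃                   ┃ 
            ┃                   ┃ 
            ┗━━━━━━━━━━━━━━━━━━━┛ 


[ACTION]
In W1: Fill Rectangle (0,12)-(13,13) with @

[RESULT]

                                  
━━━━━━━━━━━┓                      
er         ┃                      
───────────┨                      
789012345  ┃                      
·█·······  ┃┏━━━━━━━━━━━━━━━━━━━┓ 
···█··███  ┃┃ DrawingCanvas     ┃ 
··█··█···  ┃┠───────────────────┨ 
····███··  ┃┃+     ......@@.....┃ 
           ┃┃            @@     ┃ 
━━━━━━━━━━━┛┃            @@     ┃ 
            ┃            @@     ┃ 
            ┃            @@     ┃ 
            ┃         +++@@     ┃ 
            ┃         +++@@     ┃ 
            ┃         +++@@     ┃ 
            ┃            @@     ┃ 
            ┃            @@     ┃ 
            ┃            @@     ┃ 
            ┗━━━━━━━━━━━━━━━━━━━┛ 


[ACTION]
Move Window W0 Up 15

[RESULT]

··█··█···  ┃                      
····███··  ┃                      
           ┃                      
━━━━━━━━━━━┛                      
                                  
            ┏━━━━━━━━━━━━━━━━━━━┓ 
            ┃ DrawingCanvas     ┃ 
            ┠───────────────────┨ 
            ┃+     ......@@.....┃ 
            ┃            @@     ┃ 
            ┃            @@     ┃ 
            ┃            @@     ┃ 
            ┃            @@     ┃ 
            ┃         +++@@     ┃ 
            ┃         +++@@     ┃ 
            ┃         +++@@     ┃ 
            ┃            @@     ┃ 
            ┃            @@     ┃ 
            ┃            @@     ┃ 
            ┗━━━━━━━━━━━━━━━━━━━┛ 


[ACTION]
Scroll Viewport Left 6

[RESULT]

········█··█···  ┃                
··········███··  ┃                
                 ┃                
━━━━━━━━━━━━━━━━━┛                
                                  
                  ┏━━━━━━━━━━━━━━━
                  ┃ DrawingCanvas 
                  ┠───────────────
                  ┃+     ......@@.
                  ┃            @@ 
                  ┃            @@ 
                  ┃            @@ 
                  ┃            @@ 
                  ┃         +++@@ 
                  ┃         +++@@ 
                  ┃         +++@@ 
                  ┃            @@ 
                  ┃            @@ 
                  ┃            @@ 
                  ┗━━━━━━━━━━━━━━━


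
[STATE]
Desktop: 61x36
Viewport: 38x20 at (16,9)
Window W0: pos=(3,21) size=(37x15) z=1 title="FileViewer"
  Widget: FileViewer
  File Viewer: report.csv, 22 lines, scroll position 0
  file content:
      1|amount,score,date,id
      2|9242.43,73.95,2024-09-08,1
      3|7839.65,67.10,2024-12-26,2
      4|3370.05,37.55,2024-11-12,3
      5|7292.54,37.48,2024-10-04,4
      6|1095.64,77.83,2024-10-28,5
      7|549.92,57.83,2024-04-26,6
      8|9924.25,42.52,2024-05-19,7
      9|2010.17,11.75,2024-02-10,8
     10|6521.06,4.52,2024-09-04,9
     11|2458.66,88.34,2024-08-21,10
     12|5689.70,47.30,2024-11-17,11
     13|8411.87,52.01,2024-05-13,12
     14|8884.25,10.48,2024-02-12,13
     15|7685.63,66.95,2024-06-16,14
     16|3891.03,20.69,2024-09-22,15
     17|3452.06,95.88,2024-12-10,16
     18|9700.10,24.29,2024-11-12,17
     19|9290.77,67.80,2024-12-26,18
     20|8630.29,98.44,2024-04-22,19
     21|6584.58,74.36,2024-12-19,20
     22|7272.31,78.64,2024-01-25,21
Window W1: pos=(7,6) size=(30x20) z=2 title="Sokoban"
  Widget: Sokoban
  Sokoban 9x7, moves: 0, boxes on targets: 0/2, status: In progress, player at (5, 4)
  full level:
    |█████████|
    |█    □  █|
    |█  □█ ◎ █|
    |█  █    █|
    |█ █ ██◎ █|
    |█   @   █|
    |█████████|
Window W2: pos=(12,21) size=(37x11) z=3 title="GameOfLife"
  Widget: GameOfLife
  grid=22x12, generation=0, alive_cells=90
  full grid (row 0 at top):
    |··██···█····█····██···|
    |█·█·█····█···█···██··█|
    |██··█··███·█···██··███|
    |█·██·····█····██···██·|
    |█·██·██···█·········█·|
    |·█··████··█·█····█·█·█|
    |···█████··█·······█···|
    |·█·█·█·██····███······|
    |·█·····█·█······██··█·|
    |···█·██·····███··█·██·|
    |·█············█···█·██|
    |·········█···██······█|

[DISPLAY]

█                   ┃                 
█                   ┃                 
█                   ┃                 
█                   ┃                 
█                   ┃                 
█                   ┃                 
█                   ┃                 
  0/2               ┃                 
                    ┃                 
                    ┃                 
                    ┃                 
                    ┃                 
━━━━━━━━━━━━━━━━━━━━━━━━━━━━━━━━┓     
meOfLife                        ┃     
────────────────────────────────┨     
: 0                             ┃     
█·····█····██···██·             ┃     
█·██···█·········█·             ┃     
·████··█·█····█·█·█             ┃     
█████··█·······█···             ┃     


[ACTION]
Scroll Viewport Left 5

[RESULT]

██████                   ┃            
  □  █                   ┃            
□█ ◎ █                   ┃            
█    █                   ┃            
 ██◎ █                   ┃            
 @   █                   ┃            
██████                   ┃            
es: 0  0/2               ┃            
                         ┃            
                         ┃            
                         ┃            
                         ┃            
 ┏━━━━━━━━━━━━━━━━━━━━━━━━━━━━━━━━━━━┓
 ┃ GameOfLife                        ┃
 ┠───────────────────────────────────┨
 ┃Gen: 0                             ┃
━┃█·██·····█····██···██·             ┃
,┃█·██·██···█·········█·             ┃
,┃·█··████··█·█····█·█·█             ┃
,┃···█████··█·······█···             ┃


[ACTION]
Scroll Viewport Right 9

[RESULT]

                ┃                     
                ┃                     
                ┃                     
                ┃                     
                ┃                     
                ┃                     
                ┃                     
2               ┃                     
                ┃                     
                ┃                     
                ┃                     
                ┃                     
━━━━━━━━━━━━━━━━━━━━━━━━━━━━┓         
Life                        ┃         
────────────────────────────┨         
                            ┃         
··█····██···██·             ┃         
···█·········█·             ┃         
█··█·█····█·█·█             ┃         
█··█·······█···             ┃         


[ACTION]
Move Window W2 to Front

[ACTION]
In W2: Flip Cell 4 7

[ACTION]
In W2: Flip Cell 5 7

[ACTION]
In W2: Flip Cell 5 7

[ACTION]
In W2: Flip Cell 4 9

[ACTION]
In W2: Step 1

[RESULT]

                ┃                     
                ┃                     
                ┃                     
                ┃                     
                ┃                     
                ┃                     
                ┃                     
2               ┃                     
                ┃                     
                ┃                     
                ┃                     
                ┃                     
━━━━━━━━━━━━━━━━━━━━━━━━━━━━┓         
Life                        ┃         
────────────────────────────┨         
                            ┃         
·······███·····             ┃         
█·███······█··█             ┃         
···█·······███·             ┃         
··█·█·██···█···             ┃         


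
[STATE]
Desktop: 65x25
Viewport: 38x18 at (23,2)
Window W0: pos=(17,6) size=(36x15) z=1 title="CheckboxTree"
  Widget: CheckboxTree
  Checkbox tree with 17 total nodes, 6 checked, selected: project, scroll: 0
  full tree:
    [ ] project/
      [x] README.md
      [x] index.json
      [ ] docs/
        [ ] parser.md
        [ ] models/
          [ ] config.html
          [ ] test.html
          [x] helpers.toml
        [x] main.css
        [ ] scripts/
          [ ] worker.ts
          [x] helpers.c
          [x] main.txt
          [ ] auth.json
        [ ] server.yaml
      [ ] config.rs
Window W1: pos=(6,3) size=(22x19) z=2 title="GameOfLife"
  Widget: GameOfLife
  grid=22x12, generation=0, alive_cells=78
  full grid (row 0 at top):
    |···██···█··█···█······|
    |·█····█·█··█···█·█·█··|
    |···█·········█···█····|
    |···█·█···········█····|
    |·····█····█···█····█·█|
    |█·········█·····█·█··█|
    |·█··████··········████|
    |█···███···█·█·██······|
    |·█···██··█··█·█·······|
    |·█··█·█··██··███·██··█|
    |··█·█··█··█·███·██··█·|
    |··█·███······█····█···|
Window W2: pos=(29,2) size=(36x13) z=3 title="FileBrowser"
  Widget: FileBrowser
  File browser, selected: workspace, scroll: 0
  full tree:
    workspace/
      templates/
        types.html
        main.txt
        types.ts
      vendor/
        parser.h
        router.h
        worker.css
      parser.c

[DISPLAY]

      ┏━━━━━━━━━━━━━━━━━━━━━━━━━━━━━━━
━━━━┓ ┃ FileBrowser                   
    ┃ ┠───────────────────────────────
────┨ ┃> [-] workspace/               
    ┃━┃    [+] templates/             
····┃r┃    [+] vendor/                
█·█·┃─┃    parser.c                   
█···┃c┃                               
█···┃D┃                               
··█·┃e┃                               
·█··┃s┃                               
·███┃a┃                               
····┃o┗━━━━━━━━━━━━━━━━━━━━━━━━━━━━━━━
····┃ config.html            ┃        
██··┃ test.html              ┃        
█··█┃ helpers.toml           ┃        
·█··┃ain.css                 ┃        
    ┃cripts/                 ┃        


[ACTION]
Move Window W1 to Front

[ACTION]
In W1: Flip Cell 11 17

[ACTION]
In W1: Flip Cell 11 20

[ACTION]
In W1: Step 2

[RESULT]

      ┏━━━━━━━━━━━━━━━━━━━━━━━━━━━━━━━
━━━━┓ ┃ FileBrowser                   
    ┃ ┠───────────────────────────────
────┨ ┃> [-] workspace/               
    ┃━┃    [+] templates/             
····┃r┃    [+] vendor/                
█···┃─┃    parser.c                   
██··┃c┃                               
·██·┃D┃                               
····┃e┃                               
····┃s┃                               
█···┃a┃                               
█···┃o┗━━━━━━━━━━━━━━━━━━━━━━━━━━━━━━━
███·┃ config.html            ┃        
█···┃ test.html              ┃        
···█┃ helpers.toml           ┃        
████┃ain.css                 ┃        
    ┃cripts/                 ┃        


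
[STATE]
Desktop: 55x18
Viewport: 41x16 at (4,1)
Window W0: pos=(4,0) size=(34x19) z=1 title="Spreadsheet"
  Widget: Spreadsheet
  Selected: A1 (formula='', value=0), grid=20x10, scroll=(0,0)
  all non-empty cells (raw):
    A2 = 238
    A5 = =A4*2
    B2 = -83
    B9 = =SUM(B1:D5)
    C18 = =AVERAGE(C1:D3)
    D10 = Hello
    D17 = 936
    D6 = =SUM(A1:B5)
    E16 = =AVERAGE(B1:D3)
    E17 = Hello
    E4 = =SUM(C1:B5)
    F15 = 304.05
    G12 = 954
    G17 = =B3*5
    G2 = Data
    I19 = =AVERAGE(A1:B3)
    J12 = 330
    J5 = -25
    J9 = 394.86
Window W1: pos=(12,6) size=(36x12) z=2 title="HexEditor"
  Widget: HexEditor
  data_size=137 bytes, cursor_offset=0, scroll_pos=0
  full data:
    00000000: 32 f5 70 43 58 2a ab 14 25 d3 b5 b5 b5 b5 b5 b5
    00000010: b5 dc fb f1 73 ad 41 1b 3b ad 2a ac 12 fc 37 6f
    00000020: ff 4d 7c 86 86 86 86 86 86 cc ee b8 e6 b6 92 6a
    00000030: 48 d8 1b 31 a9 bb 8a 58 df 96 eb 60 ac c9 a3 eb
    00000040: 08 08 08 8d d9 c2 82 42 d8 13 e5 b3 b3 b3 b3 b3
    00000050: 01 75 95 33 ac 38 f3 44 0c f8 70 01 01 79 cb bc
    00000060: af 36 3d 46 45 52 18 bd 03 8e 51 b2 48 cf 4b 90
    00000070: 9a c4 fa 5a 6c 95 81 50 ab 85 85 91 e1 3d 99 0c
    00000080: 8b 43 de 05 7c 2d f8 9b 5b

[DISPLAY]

┃ Spreadsheet                    ┃       
┠────────────────────────────────┨       
┃A1:                             ┃       
┃       A       B       C       D┃       
┃--------------------------------┃       
┃  1    ┏━━━━━━━━━━━━━━━━━━━━━━━━━━━━━━━━
┃  2    ┃ HexEditor                      
┃  3    ┠────────────────────────────────
┃  4    ┃00000000  32 f5 70 43 58 2a ab 1
┃  5    ┃00000010  b5 dc fb f1 73 ad 41 1
┃  6    ┃00000020  ff 4d 7c 86 86 86 86 8
┃  7    ┃00000030  48 d8 1b 31 a9 bb 8a 5
┃  8    ┃00000040  08 08 08 8d d9 c2 82 4
┃  9    ┃00000050  01 75 95 33 ac 38 f3 4
┃ 10    ┃00000060  af 36 3d 46 45 52 18 b
┃ 11    ┃00000070  9a c4 fa 5a 6c 95 81 5


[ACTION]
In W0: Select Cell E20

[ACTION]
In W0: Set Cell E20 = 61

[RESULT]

┃ Spreadsheet                    ┃       
┠────────────────────────────────┨       
┃E20: 61                         ┃       
┃       A       B       C       D┃       
┃--------------------------------┃       
┃  1    ┏━━━━━━━━━━━━━━━━━━━━━━━━━━━━━━━━
┃  2    ┃ HexEditor                      
┃  3    ┠────────────────────────────────
┃  4    ┃00000000  32 f5 70 43 58 2a ab 1
┃  5    ┃00000010  b5 dc fb f1 73 ad 41 1
┃  6    ┃00000020  ff 4d 7c 86 86 86 86 8
┃  7    ┃00000030  48 d8 1b 31 a9 bb 8a 5
┃  8    ┃00000040  08 08 08 8d d9 c2 82 4
┃  9    ┃00000050  01 75 95 33 ac 38 f3 4
┃ 10    ┃00000060  af 36 3d 46 45 52 18 b
┃ 11    ┃00000070  9a c4 fa 5a 6c 95 81 5


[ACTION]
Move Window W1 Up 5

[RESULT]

┃ Spread┏━━━━━━━━━━━━━━━━━━━━━━━━━━━━━━━━
┠───────┃ HexEditor                      
┃E20: 61┠────────────────────────────────
┃       ┃00000000  32 f5 70 43 58 2a ab 1
┃-------┃00000010  b5 dc fb f1 73 ad 41 1
┃  1    ┃00000020  ff 4d 7c 86 86 86 86 8
┃  2    ┃00000030  48 d8 1b 31 a9 bb 8a 5
┃  3    ┃00000040  08 08 08 8d d9 c2 82 4
┃  4    ┃00000050  01 75 95 33 ac 38 f3 4
┃  5    ┃00000060  af 36 3d 46 45 52 18 b
┃  6    ┃00000070  9a c4 fa 5a 6c 95 81 5
┃  7    ┗━━━━━━━━━━━━━━━━━━━━━━━━━━━━━━━━
┃  8        0       0       0    ┃       
┃  9        0     -83       0    ┃       
┃ 10        0       0       0Hell┃       
┃ 11        0       0       0    ┃       


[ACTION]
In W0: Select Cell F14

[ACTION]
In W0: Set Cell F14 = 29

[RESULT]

┃ Spread┏━━━━━━━━━━━━━━━━━━━━━━━━━━━━━━━━
┠───────┃ HexEditor                      
┃F14: 29┠────────────────────────────────
┃       ┃00000000  32 f5 70 43 58 2a ab 1
┃-------┃00000010  b5 dc fb f1 73 ad 41 1
┃  1    ┃00000020  ff 4d 7c 86 86 86 86 8
┃  2    ┃00000030  48 d8 1b 31 a9 bb 8a 5
┃  3    ┃00000040  08 08 08 8d d9 c2 82 4
┃  4    ┃00000050  01 75 95 33 ac 38 f3 4
┃  5    ┃00000060  af 36 3d 46 45 52 18 b
┃  6    ┃00000070  9a c4 fa 5a 6c 95 81 5
┃  7    ┗━━━━━━━━━━━━━━━━━━━━━━━━━━━━━━━━
┃  8        0       0       0    ┃       
┃  9        0     -83       0    ┃       
┃ 10        0       0       0Hell┃       
┃ 11        0       0       0    ┃       


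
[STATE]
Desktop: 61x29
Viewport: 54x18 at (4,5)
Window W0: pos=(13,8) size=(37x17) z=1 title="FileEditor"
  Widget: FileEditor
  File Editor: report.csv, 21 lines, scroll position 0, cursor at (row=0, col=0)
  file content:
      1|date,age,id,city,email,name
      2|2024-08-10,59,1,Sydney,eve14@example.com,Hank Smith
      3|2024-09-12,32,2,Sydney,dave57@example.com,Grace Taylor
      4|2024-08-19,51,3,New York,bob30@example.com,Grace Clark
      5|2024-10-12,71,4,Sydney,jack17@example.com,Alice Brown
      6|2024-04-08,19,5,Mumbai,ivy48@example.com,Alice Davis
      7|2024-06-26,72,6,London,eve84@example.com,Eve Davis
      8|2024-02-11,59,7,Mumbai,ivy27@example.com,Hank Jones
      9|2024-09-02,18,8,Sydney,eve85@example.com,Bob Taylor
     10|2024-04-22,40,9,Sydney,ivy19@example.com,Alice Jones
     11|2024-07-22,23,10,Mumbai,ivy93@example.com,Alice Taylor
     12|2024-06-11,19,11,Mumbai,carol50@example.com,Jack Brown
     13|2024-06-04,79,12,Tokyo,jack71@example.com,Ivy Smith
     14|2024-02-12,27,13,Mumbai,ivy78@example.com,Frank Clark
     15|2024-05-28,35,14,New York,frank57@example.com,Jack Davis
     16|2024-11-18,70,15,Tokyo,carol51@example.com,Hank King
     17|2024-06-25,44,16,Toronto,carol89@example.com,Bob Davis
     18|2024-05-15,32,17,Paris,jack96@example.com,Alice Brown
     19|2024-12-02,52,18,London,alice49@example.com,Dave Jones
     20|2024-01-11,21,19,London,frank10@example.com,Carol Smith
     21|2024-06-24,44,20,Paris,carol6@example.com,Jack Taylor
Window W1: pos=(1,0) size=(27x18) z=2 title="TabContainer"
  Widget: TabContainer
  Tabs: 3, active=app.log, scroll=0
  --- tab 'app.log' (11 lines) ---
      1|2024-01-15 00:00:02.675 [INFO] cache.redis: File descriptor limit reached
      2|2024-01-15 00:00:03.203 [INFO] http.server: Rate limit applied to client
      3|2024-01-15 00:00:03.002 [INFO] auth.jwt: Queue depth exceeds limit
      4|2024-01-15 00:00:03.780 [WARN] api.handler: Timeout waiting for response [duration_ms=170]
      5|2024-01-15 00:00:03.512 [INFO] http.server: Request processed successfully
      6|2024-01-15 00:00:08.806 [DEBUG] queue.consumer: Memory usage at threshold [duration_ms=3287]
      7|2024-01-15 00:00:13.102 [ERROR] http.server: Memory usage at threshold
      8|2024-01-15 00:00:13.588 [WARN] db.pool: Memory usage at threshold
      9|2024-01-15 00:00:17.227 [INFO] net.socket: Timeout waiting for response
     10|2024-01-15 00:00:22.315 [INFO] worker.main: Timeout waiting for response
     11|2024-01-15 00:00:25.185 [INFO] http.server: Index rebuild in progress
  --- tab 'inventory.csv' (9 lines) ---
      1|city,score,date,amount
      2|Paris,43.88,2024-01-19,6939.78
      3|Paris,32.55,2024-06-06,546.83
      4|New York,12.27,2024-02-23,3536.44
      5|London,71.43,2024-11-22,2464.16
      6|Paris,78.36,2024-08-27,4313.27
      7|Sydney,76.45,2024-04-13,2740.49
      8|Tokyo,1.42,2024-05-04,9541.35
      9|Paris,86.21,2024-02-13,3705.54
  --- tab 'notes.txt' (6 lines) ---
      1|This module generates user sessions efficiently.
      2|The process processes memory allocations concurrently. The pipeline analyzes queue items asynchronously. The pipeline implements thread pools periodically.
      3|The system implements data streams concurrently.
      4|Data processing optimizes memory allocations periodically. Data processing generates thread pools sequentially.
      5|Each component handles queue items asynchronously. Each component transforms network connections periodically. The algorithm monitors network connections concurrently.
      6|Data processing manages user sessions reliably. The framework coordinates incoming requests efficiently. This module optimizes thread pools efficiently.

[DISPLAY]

24-01-15 00:00:02.675 [┃                              
24-01-15 00:00:03.203 [┃                              
24-01-15 00:00:03.002 [┃                              
24-01-15 00:00:03.780 [┃━━━━━━━━━━━━━━━━━━━━━┓        
24-01-15 00:00:03.512 [┃                     ┃        
24-01-15 00:00:08.806 [┃─────────────────────┨        
24-01-15 00:00:13.102 [┃ty,email,name       ▲┃        
24-01-15 00:00:13.588 [┃1,Sydney,eve14@examp█┃        
24-01-15 00:00:17.227 [┃2,Sydney,dave57@exam░┃        
24-01-15 00:00:22.315 [┃3,New York,bob30@exa░┃        
24-01-15 00:00:25.185 [┃4,Sydney,jack17@exam░┃        
                       ┃5,Mumbai,ivy48@examp░┃        
━━━━━━━━━━━━━━━━━━━━━━━┛6,London,eve84@examp░┃        
         ┃2024-02-11,59,7,Mumbai,ivy27@examp░┃        
         ┃2024-09-02,18,8,Sydney,eve85@examp░┃        
         ┃2024-04-22,40,9,Sydney,ivy19@examp░┃        
         ┃2024-07-22,23,10,Mumbai,ivy93@exam░┃        
         ┃2024-06-11,19,11,Mumbai,carol50@ex░┃        


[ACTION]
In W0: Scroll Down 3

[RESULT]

24-01-15 00:00:02.675 [┃                              
24-01-15 00:00:03.203 [┃                              
24-01-15 00:00:03.002 [┃                              
24-01-15 00:00:03.780 [┃━━━━━━━━━━━━━━━━━━━━━┓        
24-01-15 00:00:03.512 [┃                     ┃        
24-01-15 00:00:08.806 [┃─────────────────────┨        
24-01-15 00:00:13.102 [┃3,New York,bob30@exa▲┃        
24-01-15 00:00:13.588 [┃4,Sydney,jack17@exam░┃        
24-01-15 00:00:17.227 [┃5,Mumbai,ivy48@examp░┃        
24-01-15 00:00:22.315 [┃6,London,eve84@examp░┃        
24-01-15 00:00:25.185 [┃7,Mumbai,ivy27@examp░┃        
                       ┃8,Sydney,eve85@examp█┃        
━━━━━━━━━━━━━━━━━━━━━━━┛9,Sydney,ivy19@examp░┃        
         ┃2024-07-22,23,10,Mumbai,ivy93@exam░┃        
         ┃2024-06-11,19,11,Mumbai,carol50@ex░┃        
         ┃2024-06-04,79,12,Tokyo,jack71@exam░┃        
         ┃2024-02-12,27,13,Mumbai,ivy78@exam░┃        
         ┃2024-05-28,35,14,New York,frank57@░┃        


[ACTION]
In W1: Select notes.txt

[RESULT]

is module generates use┃                              
e process processes mem┃                              
e system implements dat┃                              
ta processing optimizes┃━━━━━━━━━━━━━━━━━━━━━┓        
ch component handles qu┃                     ┃        
ta processing manages u┃─────────────────────┨        
                       ┃3,New York,bob30@exa▲┃        
                       ┃4,Sydney,jack17@exam░┃        
                       ┃5,Mumbai,ivy48@examp░┃        
                       ┃6,London,eve84@examp░┃        
                       ┃7,Mumbai,ivy27@examp░┃        
                       ┃8,Sydney,eve85@examp█┃        
━━━━━━━━━━━━━━━━━━━━━━━┛9,Sydney,ivy19@examp░┃        
         ┃2024-07-22,23,10,Mumbai,ivy93@exam░┃        
         ┃2024-06-11,19,11,Mumbai,carol50@ex░┃        
         ┃2024-06-04,79,12,Tokyo,jack71@exam░┃        
         ┃2024-02-12,27,13,Mumbai,ivy78@exam░┃        
         ┃2024-05-28,35,14,New York,frank57@░┃        


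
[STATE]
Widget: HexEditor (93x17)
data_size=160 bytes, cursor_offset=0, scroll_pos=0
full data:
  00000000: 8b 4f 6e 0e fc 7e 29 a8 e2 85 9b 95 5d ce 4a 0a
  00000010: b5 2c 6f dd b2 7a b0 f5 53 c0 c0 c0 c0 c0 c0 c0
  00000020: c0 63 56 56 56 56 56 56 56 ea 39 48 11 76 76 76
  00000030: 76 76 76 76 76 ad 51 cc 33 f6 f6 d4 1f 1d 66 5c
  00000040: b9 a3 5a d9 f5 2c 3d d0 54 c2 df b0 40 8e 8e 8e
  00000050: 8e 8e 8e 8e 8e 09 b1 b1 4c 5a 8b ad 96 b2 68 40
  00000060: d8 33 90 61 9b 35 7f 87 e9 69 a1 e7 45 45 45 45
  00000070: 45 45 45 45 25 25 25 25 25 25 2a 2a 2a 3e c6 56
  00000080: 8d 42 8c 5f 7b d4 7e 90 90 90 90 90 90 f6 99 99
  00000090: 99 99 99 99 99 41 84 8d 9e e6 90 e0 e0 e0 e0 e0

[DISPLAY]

00000000  8B 4f 6e 0e fc 7e 29 a8  e2 85 9b 95 5d ce 4a 0a  |.On..~).....].J.|               
00000010  b5 2c 6f dd b2 7a b0 f5  53 c0 c0 c0 c0 c0 c0 c0  |.,o..z..S.......|               
00000020  c0 63 56 56 56 56 56 56  56 ea 39 48 11 76 76 76  |.cVVVVVVV.9H.vvv|               
00000030  76 76 76 76 76 ad 51 cc  33 f6 f6 d4 1f 1d 66 5c  |vvvvv.Q.3.....f\|               
00000040  b9 a3 5a d9 f5 2c 3d d0  54 c2 df b0 40 8e 8e 8e  |..Z..,=.T...@...|               
00000050  8e 8e 8e 8e 8e 09 b1 b1  4c 5a 8b ad 96 b2 68 40  |........LZ....h@|               
00000060  d8 33 90 61 9b 35 7f 87  e9 69 a1 e7 45 45 45 45  |.3.a.5...i..EEEE|               
00000070  45 45 45 45 25 25 25 25  25 25 2a 2a 2a 3e c6 56  |EEEE%%%%%%***>.V|               
00000080  8d 42 8c 5f 7b d4 7e 90  90 90 90 90 90 f6 99 99  |.B._{.~.........|               
00000090  99 99 99 99 99 41 84 8d  9e e6 90 e0 e0 e0 e0 e0  |.....A..........|               
                                                                                             
                                                                                             
                                                                                             
                                                                                             
                                                                                             
                                                                                             
                                                                                             


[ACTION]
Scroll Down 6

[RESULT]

00000060  d8 33 90 61 9b 35 7f 87  e9 69 a1 e7 45 45 45 45  |.3.a.5...i..EEEE|               
00000070  45 45 45 45 25 25 25 25  25 25 2a 2a 2a 3e c6 56  |EEEE%%%%%%***>.V|               
00000080  8d 42 8c 5f 7b d4 7e 90  90 90 90 90 90 f6 99 99  |.B._{.~.........|               
00000090  99 99 99 99 99 41 84 8d  9e e6 90 e0 e0 e0 e0 e0  |.....A..........|               
                                                                                             
                                                                                             
                                                                                             
                                                                                             
                                                                                             
                                                                                             
                                                                                             
                                                                                             
                                                                                             
                                                                                             
                                                                                             
                                                                                             
                                                                                             


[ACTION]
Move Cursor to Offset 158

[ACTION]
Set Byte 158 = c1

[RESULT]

00000060  d8 33 90 61 9b 35 7f 87  e9 69 a1 e7 45 45 45 45  |.3.a.5...i..EEEE|               
00000070  45 45 45 45 25 25 25 25  25 25 2a 2a 2a 3e c6 56  |EEEE%%%%%%***>.V|               
00000080  8d 42 8c 5f 7b d4 7e 90  90 90 90 90 90 f6 99 99  |.B._{.~.........|               
00000090  99 99 99 99 99 41 84 8d  9e e6 90 e0 e0 e0 C1 e0  |.....A..........|               
                                                                                             
                                                                                             
                                                                                             
                                                                                             
                                                                                             
                                                                                             
                                                                                             
                                                                                             
                                                                                             
                                                                                             
                                                                                             
                                                                                             
                                                                                             
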